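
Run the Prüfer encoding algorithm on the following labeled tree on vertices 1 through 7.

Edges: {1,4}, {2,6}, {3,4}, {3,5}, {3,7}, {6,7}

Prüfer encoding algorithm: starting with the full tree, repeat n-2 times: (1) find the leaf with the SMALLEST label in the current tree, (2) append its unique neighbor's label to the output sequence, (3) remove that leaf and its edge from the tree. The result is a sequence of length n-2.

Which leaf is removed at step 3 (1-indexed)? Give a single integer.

Answer: 4

Derivation:
Step 1: current leaves = {1,2,5}. Remove leaf 1 (neighbor: 4).
Step 2: current leaves = {2,4,5}. Remove leaf 2 (neighbor: 6).
Step 3: current leaves = {4,5,6}. Remove leaf 4 (neighbor: 3).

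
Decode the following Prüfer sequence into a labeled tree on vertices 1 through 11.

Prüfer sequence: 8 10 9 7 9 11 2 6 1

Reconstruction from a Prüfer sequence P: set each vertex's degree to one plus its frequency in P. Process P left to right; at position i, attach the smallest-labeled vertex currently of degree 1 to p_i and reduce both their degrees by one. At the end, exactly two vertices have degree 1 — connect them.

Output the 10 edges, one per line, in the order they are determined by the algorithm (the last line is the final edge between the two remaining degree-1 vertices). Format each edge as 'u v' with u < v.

Answer: 3 8
4 10
5 9
7 8
7 9
9 11
2 10
2 6
1 6
1 11

Derivation:
Initial degrees: {1:2, 2:2, 3:1, 4:1, 5:1, 6:2, 7:2, 8:2, 9:3, 10:2, 11:2}
Step 1: smallest deg-1 vertex = 3, p_1 = 8. Add edge {3,8}. Now deg[3]=0, deg[8]=1.
Step 2: smallest deg-1 vertex = 4, p_2 = 10. Add edge {4,10}. Now deg[4]=0, deg[10]=1.
Step 3: smallest deg-1 vertex = 5, p_3 = 9. Add edge {5,9}. Now deg[5]=0, deg[9]=2.
Step 4: smallest deg-1 vertex = 8, p_4 = 7. Add edge {7,8}. Now deg[8]=0, deg[7]=1.
Step 5: smallest deg-1 vertex = 7, p_5 = 9. Add edge {7,9}. Now deg[7]=0, deg[9]=1.
Step 6: smallest deg-1 vertex = 9, p_6 = 11. Add edge {9,11}. Now deg[9]=0, deg[11]=1.
Step 7: smallest deg-1 vertex = 10, p_7 = 2. Add edge {2,10}. Now deg[10]=0, deg[2]=1.
Step 8: smallest deg-1 vertex = 2, p_8 = 6. Add edge {2,6}. Now deg[2]=0, deg[6]=1.
Step 9: smallest deg-1 vertex = 6, p_9 = 1. Add edge {1,6}. Now deg[6]=0, deg[1]=1.
Final: two remaining deg-1 vertices are 1, 11. Add edge {1,11}.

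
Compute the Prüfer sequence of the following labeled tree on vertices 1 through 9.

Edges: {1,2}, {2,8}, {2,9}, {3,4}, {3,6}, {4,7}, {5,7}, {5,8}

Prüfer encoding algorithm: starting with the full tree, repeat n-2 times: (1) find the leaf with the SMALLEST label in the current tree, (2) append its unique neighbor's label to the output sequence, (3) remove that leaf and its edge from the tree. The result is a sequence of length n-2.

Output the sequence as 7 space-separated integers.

Answer: 2 3 4 7 5 8 2

Derivation:
Step 1: leaves = {1,6,9}. Remove smallest leaf 1, emit neighbor 2.
Step 2: leaves = {6,9}. Remove smallest leaf 6, emit neighbor 3.
Step 3: leaves = {3,9}. Remove smallest leaf 3, emit neighbor 4.
Step 4: leaves = {4,9}. Remove smallest leaf 4, emit neighbor 7.
Step 5: leaves = {7,9}. Remove smallest leaf 7, emit neighbor 5.
Step 6: leaves = {5,9}. Remove smallest leaf 5, emit neighbor 8.
Step 7: leaves = {8,9}. Remove smallest leaf 8, emit neighbor 2.
Done: 2 vertices remain (2, 9). Sequence = [2 3 4 7 5 8 2]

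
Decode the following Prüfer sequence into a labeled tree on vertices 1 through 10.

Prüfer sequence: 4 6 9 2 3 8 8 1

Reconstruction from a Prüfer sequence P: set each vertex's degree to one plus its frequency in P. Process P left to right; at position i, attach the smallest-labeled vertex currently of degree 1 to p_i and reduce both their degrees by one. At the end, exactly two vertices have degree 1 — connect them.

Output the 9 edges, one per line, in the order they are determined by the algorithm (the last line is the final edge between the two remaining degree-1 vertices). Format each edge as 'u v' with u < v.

Initial degrees: {1:2, 2:2, 3:2, 4:2, 5:1, 6:2, 7:1, 8:3, 9:2, 10:1}
Step 1: smallest deg-1 vertex = 5, p_1 = 4. Add edge {4,5}. Now deg[5]=0, deg[4]=1.
Step 2: smallest deg-1 vertex = 4, p_2 = 6. Add edge {4,6}. Now deg[4]=0, deg[6]=1.
Step 3: smallest deg-1 vertex = 6, p_3 = 9. Add edge {6,9}. Now deg[6]=0, deg[9]=1.
Step 4: smallest deg-1 vertex = 7, p_4 = 2. Add edge {2,7}. Now deg[7]=0, deg[2]=1.
Step 5: smallest deg-1 vertex = 2, p_5 = 3. Add edge {2,3}. Now deg[2]=0, deg[3]=1.
Step 6: smallest deg-1 vertex = 3, p_6 = 8. Add edge {3,8}. Now deg[3]=0, deg[8]=2.
Step 7: smallest deg-1 vertex = 9, p_7 = 8. Add edge {8,9}. Now deg[9]=0, deg[8]=1.
Step 8: smallest deg-1 vertex = 8, p_8 = 1. Add edge {1,8}. Now deg[8]=0, deg[1]=1.
Final: two remaining deg-1 vertices are 1, 10. Add edge {1,10}.

Answer: 4 5
4 6
6 9
2 7
2 3
3 8
8 9
1 8
1 10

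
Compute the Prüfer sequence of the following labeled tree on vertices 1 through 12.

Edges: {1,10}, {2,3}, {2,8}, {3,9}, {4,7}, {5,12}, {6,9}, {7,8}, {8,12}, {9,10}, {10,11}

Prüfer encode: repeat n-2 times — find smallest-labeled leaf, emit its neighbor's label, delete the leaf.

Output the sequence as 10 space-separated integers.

Answer: 10 7 12 9 8 10 9 3 2 8

Derivation:
Step 1: leaves = {1,4,5,6,11}. Remove smallest leaf 1, emit neighbor 10.
Step 2: leaves = {4,5,6,11}. Remove smallest leaf 4, emit neighbor 7.
Step 3: leaves = {5,6,7,11}. Remove smallest leaf 5, emit neighbor 12.
Step 4: leaves = {6,7,11,12}. Remove smallest leaf 6, emit neighbor 9.
Step 5: leaves = {7,11,12}. Remove smallest leaf 7, emit neighbor 8.
Step 6: leaves = {11,12}. Remove smallest leaf 11, emit neighbor 10.
Step 7: leaves = {10,12}. Remove smallest leaf 10, emit neighbor 9.
Step 8: leaves = {9,12}. Remove smallest leaf 9, emit neighbor 3.
Step 9: leaves = {3,12}. Remove smallest leaf 3, emit neighbor 2.
Step 10: leaves = {2,12}. Remove smallest leaf 2, emit neighbor 8.
Done: 2 vertices remain (8, 12). Sequence = [10 7 12 9 8 10 9 3 2 8]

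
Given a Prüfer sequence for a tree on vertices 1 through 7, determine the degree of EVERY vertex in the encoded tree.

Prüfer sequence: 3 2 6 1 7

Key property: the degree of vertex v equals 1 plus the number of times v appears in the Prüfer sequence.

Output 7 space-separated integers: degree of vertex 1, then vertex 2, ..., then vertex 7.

p_1 = 3: count[3] becomes 1
p_2 = 2: count[2] becomes 1
p_3 = 6: count[6] becomes 1
p_4 = 1: count[1] becomes 1
p_5 = 7: count[7] becomes 1
Degrees (1 + count): deg[1]=1+1=2, deg[2]=1+1=2, deg[3]=1+1=2, deg[4]=1+0=1, deg[5]=1+0=1, deg[6]=1+1=2, deg[7]=1+1=2

Answer: 2 2 2 1 1 2 2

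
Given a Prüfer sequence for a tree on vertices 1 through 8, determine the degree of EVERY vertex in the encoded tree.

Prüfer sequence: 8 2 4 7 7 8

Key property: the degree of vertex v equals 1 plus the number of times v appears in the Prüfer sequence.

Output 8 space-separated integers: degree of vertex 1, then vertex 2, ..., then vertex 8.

Answer: 1 2 1 2 1 1 3 3

Derivation:
p_1 = 8: count[8] becomes 1
p_2 = 2: count[2] becomes 1
p_3 = 4: count[4] becomes 1
p_4 = 7: count[7] becomes 1
p_5 = 7: count[7] becomes 2
p_6 = 8: count[8] becomes 2
Degrees (1 + count): deg[1]=1+0=1, deg[2]=1+1=2, deg[3]=1+0=1, deg[4]=1+1=2, deg[5]=1+0=1, deg[6]=1+0=1, deg[7]=1+2=3, deg[8]=1+2=3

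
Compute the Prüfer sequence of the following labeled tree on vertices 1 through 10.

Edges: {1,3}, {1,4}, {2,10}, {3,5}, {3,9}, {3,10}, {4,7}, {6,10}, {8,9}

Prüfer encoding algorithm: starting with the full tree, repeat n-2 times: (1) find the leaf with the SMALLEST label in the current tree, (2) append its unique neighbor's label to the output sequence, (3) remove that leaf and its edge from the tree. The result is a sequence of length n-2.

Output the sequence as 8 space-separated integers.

Answer: 10 3 10 4 1 3 9 3

Derivation:
Step 1: leaves = {2,5,6,7,8}. Remove smallest leaf 2, emit neighbor 10.
Step 2: leaves = {5,6,7,8}. Remove smallest leaf 5, emit neighbor 3.
Step 3: leaves = {6,7,8}. Remove smallest leaf 6, emit neighbor 10.
Step 4: leaves = {7,8,10}. Remove smallest leaf 7, emit neighbor 4.
Step 5: leaves = {4,8,10}. Remove smallest leaf 4, emit neighbor 1.
Step 6: leaves = {1,8,10}. Remove smallest leaf 1, emit neighbor 3.
Step 7: leaves = {8,10}. Remove smallest leaf 8, emit neighbor 9.
Step 8: leaves = {9,10}. Remove smallest leaf 9, emit neighbor 3.
Done: 2 vertices remain (3, 10). Sequence = [10 3 10 4 1 3 9 3]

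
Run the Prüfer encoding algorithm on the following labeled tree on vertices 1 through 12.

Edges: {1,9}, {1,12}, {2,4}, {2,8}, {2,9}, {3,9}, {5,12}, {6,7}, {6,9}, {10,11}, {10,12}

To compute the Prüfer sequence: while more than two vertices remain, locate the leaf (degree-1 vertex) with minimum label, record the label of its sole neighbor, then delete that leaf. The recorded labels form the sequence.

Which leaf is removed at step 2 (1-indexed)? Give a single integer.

Step 1: current leaves = {3,4,5,7,8,11}. Remove leaf 3 (neighbor: 9).
Step 2: current leaves = {4,5,7,8,11}. Remove leaf 4 (neighbor: 2).

Answer: 4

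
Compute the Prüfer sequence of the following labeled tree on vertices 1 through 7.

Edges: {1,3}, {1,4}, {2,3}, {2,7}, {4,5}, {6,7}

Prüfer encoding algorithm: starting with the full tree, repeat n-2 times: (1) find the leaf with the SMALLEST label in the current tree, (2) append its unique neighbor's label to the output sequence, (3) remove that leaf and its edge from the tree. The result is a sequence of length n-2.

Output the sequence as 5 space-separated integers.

Step 1: leaves = {5,6}. Remove smallest leaf 5, emit neighbor 4.
Step 2: leaves = {4,6}. Remove smallest leaf 4, emit neighbor 1.
Step 3: leaves = {1,6}. Remove smallest leaf 1, emit neighbor 3.
Step 4: leaves = {3,6}. Remove smallest leaf 3, emit neighbor 2.
Step 5: leaves = {2,6}. Remove smallest leaf 2, emit neighbor 7.
Done: 2 vertices remain (6, 7). Sequence = [4 1 3 2 7]

Answer: 4 1 3 2 7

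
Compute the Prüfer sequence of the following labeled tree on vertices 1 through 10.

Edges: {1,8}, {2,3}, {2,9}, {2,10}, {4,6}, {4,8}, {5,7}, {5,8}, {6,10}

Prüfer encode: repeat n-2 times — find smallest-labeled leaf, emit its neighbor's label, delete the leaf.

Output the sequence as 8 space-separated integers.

Step 1: leaves = {1,3,7,9}. Remove smallest leaf 1, emit neighbor 8.
Step 2: leaves = {3,7,9}. Remove smallest leaf 3, emit neighbor 2.
Step 3: leaves = {7,9}. Remove smallest leaf 7, emit neighbor 5.
Step 4: leaves = {5,9}. Remove smallest leaf 5, emit neighbor 8.
Step 5: leaves = {8,9}. Remove smallest leaf 8, emit neighbor 4.
Step 6: leaves = {4,9}. Remove smallest leaf 4, emit neighbor 6.
Step 7: leaves = {6,9}. Remove smallest leaf 6, emit neighbor 10.
Step 8: leaves = {9,10}. Remove smallest leaf 9, emit neighbor 2.
Done: 2 vertices remain (2, 10). Sequence = [8 2 5 8 4 6 10 2]

Answer: 8 2 5 8 4 6 10 2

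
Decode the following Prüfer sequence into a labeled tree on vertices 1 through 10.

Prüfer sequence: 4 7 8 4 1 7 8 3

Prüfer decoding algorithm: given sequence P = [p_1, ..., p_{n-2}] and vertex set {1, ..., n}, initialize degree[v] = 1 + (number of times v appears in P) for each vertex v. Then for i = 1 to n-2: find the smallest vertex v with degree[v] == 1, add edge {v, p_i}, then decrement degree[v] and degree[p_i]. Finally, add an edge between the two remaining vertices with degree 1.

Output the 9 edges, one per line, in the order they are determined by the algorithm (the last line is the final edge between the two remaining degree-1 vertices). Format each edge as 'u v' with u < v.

Initial degrees: {1:2, 2:1, 3:2, 4:3, 5:1, 6:1, 7:3, 8:3, 9:1, 10:1}
Step 1: smallest deg-1 vertex = 2, p_1 = 4. Add edge {2,4}. Now deg[2]=0, deg[4]=2.
Step 2: smallest deg-1 vertex = 5, p_2 = 7. Add edge {5,7}. Now deg[5]=0, deg[7]=2.
Step 3: smallest deg-1 vertex = 6, p_3 = 8. Add edge {6,8}. Now deg[6]=0, deg[8]=2.
Step 4: smallest deg-1 vertex = 9, p_4 = 4. Add edge {4,9}. Now deg[9]=0, deg[4]=1.
Step 5: smallest deg-1 vertex = 4, p_5 = 1. Add edge {1,4}. Now deg[4]=0, deg[1]=1.
Step 6: smallest deg-1 vertex = 1, p_6 = 7. Add edge {1,7}. Now deg[1]=0, deg[7]=1.
Step 7: smallest deg-1 vertex = 7, p_7 = 8. Add edge {7,8}. Now deg[7]=0, deg[8]=1.
Step 8: smallest deg-1 vertex = 8, p_8 = 3. Add edge {3,8}. Now deg[8]=0, deg[3]=1.
Final: two remaining deg-1 vertices are 3, 10. Add edge {3,10}.

Answer: 2 4
5 7
6 8
4 9
1 4
1 7
7 8
3 8
3 10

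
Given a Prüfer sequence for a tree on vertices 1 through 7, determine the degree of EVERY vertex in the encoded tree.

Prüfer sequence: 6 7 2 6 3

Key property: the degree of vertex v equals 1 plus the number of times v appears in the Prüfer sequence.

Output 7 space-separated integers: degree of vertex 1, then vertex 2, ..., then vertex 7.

p_1 = 6: count[6] becomes 1
p_2 = 7: count[7] becomes 1
p_3 = 2: count[2] becomes 1
p_4 = 6: count[6] becomes 2
p_5 = 3: count[3] becomes 1
Degrees (1 + count): deg[1]=1+0=1, deg[2]=1+1=2, deg[3]=1+1=2, deg[4]=1+0=1, deg[5]=1+0=1, deg[6]=1+2=3, deg[7]=1+1=2

Answer: 1 2 2 1 1 3 2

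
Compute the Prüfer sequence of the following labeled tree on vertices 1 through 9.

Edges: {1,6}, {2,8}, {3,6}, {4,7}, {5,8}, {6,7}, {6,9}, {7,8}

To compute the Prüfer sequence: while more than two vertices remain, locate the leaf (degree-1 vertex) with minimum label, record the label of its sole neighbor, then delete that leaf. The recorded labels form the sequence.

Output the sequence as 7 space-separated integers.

Step 1: leaves = {1,2,3,4,5,9}. Remove smallest leaf 1, emit neighbor 6.
Step 2: leaves = {2,3,4,5,9}. Remove smallest leaf 2, emit neighbor 8.
Step 3: leaves = {3,4,5,9}. Remove smallest leaf 3, emit neighbor 6.
Step 4: leaves = {4,5,9}. Remove smallest leaf 4, emit neighbor 7.
Step 5: leaves = {5,9}. Remove smallest leaf 5, emit neighbor 8.
Step 6: leaves = {8,9}. Remove smallest leaf 8, emit neighbor 7.
Step 7: leaves = {7,9}. Remove smallest leaf 7, emit neighbor 6.
Done: 2 vertices remain (6, 9). Sequence = [6 8 6 7 8 7 6]

Answer: 6 8 6 7 8 7 6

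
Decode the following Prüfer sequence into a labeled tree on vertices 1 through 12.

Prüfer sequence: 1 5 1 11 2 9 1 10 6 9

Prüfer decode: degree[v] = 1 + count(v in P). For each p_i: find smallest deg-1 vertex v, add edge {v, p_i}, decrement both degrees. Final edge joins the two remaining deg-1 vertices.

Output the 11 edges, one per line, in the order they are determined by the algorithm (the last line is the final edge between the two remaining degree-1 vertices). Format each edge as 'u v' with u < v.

Answer: 1 3
4 5
1 5
7 11
2 8
2 9
1 11
1 10
6 10
6 9
9 12

Derivation:
Initial degrees: {1:4, 2:2, 3:1, 4:1, 5:2, 6:2, 7:1, 8:1, 9:3, 10:2, 11:2, 12:1}
Step 1: smallest deg-1 vertex = 3, p_1 = 1. Add edge {1,3}. Now deg[3]=0, deg[1]=3.
Step 2: smallest deg-1 vertex = 4, p_2 = 5. Add edge {4,5}. Now deg[4]=0, deg[5]=1.
Step 3: smallest deg-1 vertex = 5, p_3 = 1. Add edge {1,5}. Now deg[5]=0, deg[1]=2.
Step 4: smallest deg-1 vertex = 7, p_4 = 11. Add edge {7,11}. Now deg[7]=0, deg[11]=1.
Step 5: smallest deg-1 vertex = 8, p_5 = 2. Add edge {2,8}. Now deg[8]=0, deg[2]=1.
Step 6: smallest deg-1 vertex = 2, p_6 = 9. Add edge {2,9}. Now deg[2]=0, deg[9]=2.
Step 7: smallest deg-1 vertex = 11, p_7 = 1. Add edge {1,11}. Now deg[11]=0, deg[1]=1.
Step 8: smallest deg-1 vertex = 1, p_8 = 10. Add edge {1,10}. Now deg[1]=0, deg[10]=1.
Step 9: smallest deg-1 vertex = 10, p_9 = 6. Add edge {6,10}. Now deg[10]=0, deg[6]=1.
Step 10: smallest deg-1 vertex = 6, p_10 = 9. Add edge {6,9}. Now deg[6]=0, deg[9]=1.
Final: two remaining deg-1 vertices are 9, 12. Add edge {9,12}.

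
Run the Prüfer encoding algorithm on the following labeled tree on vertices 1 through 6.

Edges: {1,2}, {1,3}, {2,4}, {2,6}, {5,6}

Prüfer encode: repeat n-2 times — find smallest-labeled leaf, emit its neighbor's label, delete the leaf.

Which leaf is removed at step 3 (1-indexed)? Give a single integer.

Answer: 4

Derivation:
Step 1: current leaves = {3,4,5}. Remove leaf 3 (neighbor: 1).
Step 2: current leaves = {1,4,5}. Remove leaf 1 (neighbor: 2).
Step 3: current leaves = {4,5}. Remove leaf 4 (neighbor: 2).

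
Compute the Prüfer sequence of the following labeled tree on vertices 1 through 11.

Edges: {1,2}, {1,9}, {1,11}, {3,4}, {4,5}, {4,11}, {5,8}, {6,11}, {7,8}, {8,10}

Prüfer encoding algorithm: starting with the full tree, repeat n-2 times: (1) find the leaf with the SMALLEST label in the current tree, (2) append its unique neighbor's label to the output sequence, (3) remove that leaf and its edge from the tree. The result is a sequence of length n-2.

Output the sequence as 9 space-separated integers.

Answer: 1 4 11 8 1 11 8 5 4

Derivation:
Step 1: leaves = {2,3,6,7,9,10}. Remove smallest leaf 2, emit neighbor 1.
Step 2: leaves = {3,6,7,9,10}. Remove smallest leaf 3, emit neighbor 4.
Step 3: leaves = {6,7,9,10}. Remove smallest leaf 6, emit neighbor 11.
Step 4: leaves = {7,9,10}. Remove smallest leaf 7, emit neighbor 8.
Step 5: leaves = {9,10}. Remove smallest leaf 9, emit neighbor 1.
Step 6: leaves = {1,10}. Remove smallest leaf 1, emit neighbor 11.
Step 7: leaves = {10,11}. Remove smallest leaf 10, emit neighbor 8.
Step 8: leaves = {8,11}. Remove smallest leaf 8, emit neighbor 5.
Step 9: leaves = {5,11}. Remove smallest leaf 5, emit neighbor 4.
Done: 2 vertices remain (4, 11). Sequence = [1 4 11 8 1 11 8 5 4]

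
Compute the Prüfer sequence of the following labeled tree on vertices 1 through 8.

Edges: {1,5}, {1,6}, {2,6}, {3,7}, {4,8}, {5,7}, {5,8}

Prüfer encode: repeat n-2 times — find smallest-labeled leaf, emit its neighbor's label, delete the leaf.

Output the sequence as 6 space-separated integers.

Step 1: leaves = {2,3,4}. Remove smallest leaf 2, emit neighbor 6.
Step 2: leaves = {3,4,6}. Remove smallest leaf 3, emit neighbor 7.
Step 3: leaves = {4,6,7}. Remove smallest leaf 4, emit neighbor 8.
Step 4: leaves = {6,7,8}. Remove smallest leaf 6, emit neighbor 1.
Step 5: leaves = {1,7,8}. Remove smallest leaf 1, emit neighbor 5.
Step 6: leaves = {7,8}. Remove smallest leaf 7, emit neighbor 5.
Done: 2 vertices remain (5, 8). Sequence = [6 7 8 1 5 5]

Answer: 6 7 8 1 5 5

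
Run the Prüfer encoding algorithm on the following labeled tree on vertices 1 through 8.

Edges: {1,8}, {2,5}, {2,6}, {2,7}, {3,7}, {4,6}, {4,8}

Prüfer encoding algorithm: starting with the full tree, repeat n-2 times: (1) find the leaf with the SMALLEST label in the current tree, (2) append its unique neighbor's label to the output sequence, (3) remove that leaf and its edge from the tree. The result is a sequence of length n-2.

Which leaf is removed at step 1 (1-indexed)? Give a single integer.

Answer: 1

Derivation:
Step 1: current leaves = {1,3,5}. Remove leaf 1 (neighbor: 8).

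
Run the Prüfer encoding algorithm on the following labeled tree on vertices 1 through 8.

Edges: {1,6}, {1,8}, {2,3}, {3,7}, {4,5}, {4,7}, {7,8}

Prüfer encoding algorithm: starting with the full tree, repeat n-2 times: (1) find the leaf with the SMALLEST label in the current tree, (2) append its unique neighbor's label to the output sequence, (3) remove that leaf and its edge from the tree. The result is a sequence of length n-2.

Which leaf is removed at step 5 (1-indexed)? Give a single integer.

Answer: 6

Derivation:
Step 1: current leaves = {2,5,6}. Remove leaf 2 (neighbor: 3).
Step 2: current leaves = {3,5,6}. Remove leaf 3 (neighbor: 7).
Step 3: current leaves = {5,6}. Remove leaf 5 (neighbor: 4).
Step 4: current leaves = {4,6}. Remove leaf 4 (neighbor: 7).
Step 5: current leaves = {6,7}. Remove leaf 6 (neighbor: 1).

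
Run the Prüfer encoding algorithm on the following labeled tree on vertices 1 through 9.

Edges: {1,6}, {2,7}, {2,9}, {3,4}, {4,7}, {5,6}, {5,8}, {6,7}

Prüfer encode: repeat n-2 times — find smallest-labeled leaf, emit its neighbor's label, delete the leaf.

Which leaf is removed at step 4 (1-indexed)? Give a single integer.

Answer: 8

Derivation:
Step 1: current leaves = {1,3,8,9}. Remove leaf 1 (neighbor: 6).
Step 2: current leaves = {3,8,9}. Remove leaf 3 (neighbor: 4).
Step 3: current leaves = {4,8,9}. Remove leaf 4 (neighbor: 7).
Step 4: current leaves = {8,9}. Remove leaf 8 (neighbor: 5).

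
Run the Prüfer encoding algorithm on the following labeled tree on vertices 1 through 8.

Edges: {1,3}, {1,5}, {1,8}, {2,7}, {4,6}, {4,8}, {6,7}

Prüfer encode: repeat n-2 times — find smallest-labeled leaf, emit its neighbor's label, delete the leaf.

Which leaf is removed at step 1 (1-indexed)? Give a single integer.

Answer: 2

Derivation:
Step 1: current leaves = {2,3,5}. Remove leaf 2 (neighbor: 7).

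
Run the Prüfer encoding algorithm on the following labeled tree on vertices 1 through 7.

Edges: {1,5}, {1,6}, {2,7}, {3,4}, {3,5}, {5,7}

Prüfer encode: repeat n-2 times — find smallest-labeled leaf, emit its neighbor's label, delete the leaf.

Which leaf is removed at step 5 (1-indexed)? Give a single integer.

Step 1: current leaves = {2,4,6}. Remove leaf 2 (neighbor: 7).
Step 2: current leaves = {4,6,7}. Remove leaf 4 (neighbor: 3).
Step 3: current leaves = {3,6,7}. Remove leaf 3 (neighbor: 5).
Step 4: current leaves = {6,7}. Remove leaf 6 (neighbor: 1).
Step 5: current leaves = {1,7}. Remove leaf 1 (neighbor: 5).

Answer: 1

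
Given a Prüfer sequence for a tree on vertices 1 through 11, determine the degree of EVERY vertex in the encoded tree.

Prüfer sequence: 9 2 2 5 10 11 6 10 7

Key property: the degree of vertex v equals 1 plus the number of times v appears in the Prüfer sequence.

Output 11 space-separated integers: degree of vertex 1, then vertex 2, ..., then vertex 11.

p_1 = 9: count[9] becomes 1
p_2 = 2: count[2] becomes 1
p_3 = 2: count[2] becomes 2
p_4 = 5: count[5] becomes 1
p_5 = 10: count[10] becomes 1
p_6 = 11: count[11] becomes 1
p_7 = 6: count[6] becomes 1
p_8 = 10: count[10] becomes 2
p_9 = 7: count[7] becomes 1
Degrees (1 + count): deg[1]=1+0=1, deg[2]=1+2=3, deg[3]=1+0=1, deg[4]=1+0=1, deg[5]=1+1=2, deg[6]=1+1=2, deg[7]=1+1=2, deg[8]=1+0=1, deg[9]=1+1=2, deg[10]=1+2=3, deg[11]=1+1=2

Answer: 1 3 1 1 2 2 2 1 2 3 2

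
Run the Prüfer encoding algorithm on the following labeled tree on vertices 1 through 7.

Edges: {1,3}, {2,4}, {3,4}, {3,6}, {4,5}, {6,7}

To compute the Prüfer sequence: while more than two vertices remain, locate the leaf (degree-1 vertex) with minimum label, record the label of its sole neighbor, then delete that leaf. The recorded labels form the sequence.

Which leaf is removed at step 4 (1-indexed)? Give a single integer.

Answer: 4

Derivation:
Step 1: current leaves = {1,2,5,7}. Remove leaf 1 (neighbor: 3).
Step 2: current leaves = {2,5,7}. Remove leaf 2 (neighbor: 4).
Step 3: current leaves = {5,7}. Remove leaf 5 (neighbor: 4).
Step 4: current leaves = {4,7}. Remove leaf 4 (neighbor: 3).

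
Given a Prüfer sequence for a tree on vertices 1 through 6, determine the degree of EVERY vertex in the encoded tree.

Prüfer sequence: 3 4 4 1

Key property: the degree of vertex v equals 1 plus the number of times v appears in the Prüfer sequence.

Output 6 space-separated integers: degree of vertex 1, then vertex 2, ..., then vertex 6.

p_1 = 3: count[3] becomes 1
p_2 = 4: count[4] becomes 1
p_3 = 4: count[4] becomes 2
p_4 = 1: count[1] becomes 1
Degrees (1 + count): deg[1]=1+1=2, deg[2]=1+0=1, deg[3]=1+1=2, deg[4]=1+2=3, deg[5]=1+0=1, deg[6]=1+0=1

Answer: 2 1 2 3 1 1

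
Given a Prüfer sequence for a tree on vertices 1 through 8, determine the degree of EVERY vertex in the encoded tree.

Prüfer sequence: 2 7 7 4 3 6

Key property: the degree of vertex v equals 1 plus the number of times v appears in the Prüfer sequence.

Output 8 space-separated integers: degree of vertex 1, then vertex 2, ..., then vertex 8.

Answer: 1 2 2 2 1 2 3 1

Derivation:
p_1 = 2: count[2] becomes 1
p_2 = 7: count[7] becomes 1
p_3 = 7: count[7] becomes 2
p_4 = 4: count[4] becomes 1
p_5 = 3: count[3] becomes 1
p_6 = 6: count[6] becomes 1
Degrees (1 + count): deg[1]=1+0=1, deg[2]=1+1=2, deg[3]=1+1=2, deg[4]=1+1=2, deg[5]=1+0=1, deg[6]=1+1=2, deg[7]=1+2=3, deg[8]=1+0=1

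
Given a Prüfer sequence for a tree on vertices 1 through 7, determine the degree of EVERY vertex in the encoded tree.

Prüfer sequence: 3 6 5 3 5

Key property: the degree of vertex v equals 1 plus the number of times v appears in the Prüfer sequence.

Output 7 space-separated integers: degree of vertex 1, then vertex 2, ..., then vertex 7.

p_1 = 3: count[3] becomes 1
p_2 = 6: count[6] becomes 1
p_3 = 5: count[5] becomes 1
p_4 = 3: count[3] becomes 2
p_5 = 5: count[5] becomes 2
Degrees (1 + count): deg[1]=1+0=1, deg[2]=1+0=1, deg[3]=1+2=3, deg[4]=1+0=1, deg[5]=1+2=3, deg[6]=1+1=2, deg[7]=1+0=1

Answer: 1 1 3 1 3 2 1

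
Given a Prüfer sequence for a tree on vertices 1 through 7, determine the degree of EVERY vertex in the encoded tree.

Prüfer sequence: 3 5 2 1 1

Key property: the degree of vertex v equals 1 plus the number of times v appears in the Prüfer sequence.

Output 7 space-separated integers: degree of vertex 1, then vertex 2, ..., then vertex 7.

p_1 = 3: count[3] becomes 1
p_2 = 5: count[5] becomes 1
p_3 = 2: count[2] becomes 1
p_4 = 1: count[1] becomes 1
p_5 = 1: count[1] becomes 2
Degrees (1 + count): deg[1]=1+2=3, deg[2]=1+1=2, deg[3]=1+1=2, deg[4]=1+0=1, deg[5]=1+1=2, deg[6]=1+0=1, deg[7]=1+0=1

Answer: 3 2 2 1 2 1 1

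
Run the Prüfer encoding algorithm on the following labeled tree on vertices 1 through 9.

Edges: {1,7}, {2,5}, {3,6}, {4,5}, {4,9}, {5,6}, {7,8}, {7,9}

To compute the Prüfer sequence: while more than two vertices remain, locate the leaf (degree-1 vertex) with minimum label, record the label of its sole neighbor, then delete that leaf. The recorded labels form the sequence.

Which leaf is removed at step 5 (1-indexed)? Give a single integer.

Answer: 5

Derivation:
Step 1: current leaves = {1,2,3,8}. Remove leaf 1 (neighbor: 7).
Step 2: current leaves = {2,3,8}. Remove leaf 2 (neighbor: 5).
Step 3: current leaves = {3,8}. Remove leaf 3 (neighbor: 6).
Step 4: current leaves = {6,8}. Remove leaf 6 (neighbor: 5).
Step 5: current leaves = {5,8}. Remove leaf 5 (neighbor: 4).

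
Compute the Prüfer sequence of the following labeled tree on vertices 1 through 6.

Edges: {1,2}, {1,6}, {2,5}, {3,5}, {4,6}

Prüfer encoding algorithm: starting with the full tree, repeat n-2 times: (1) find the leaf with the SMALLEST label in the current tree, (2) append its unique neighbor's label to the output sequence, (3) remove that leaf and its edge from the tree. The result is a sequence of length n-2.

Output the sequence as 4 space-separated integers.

Step 1: leaves = {3,4}. Remove smallest leaf 3, emit neighbor 5.
Step 2: leaves = {4,5}. Remove smallest leaf 4, emit neighbor 6.
Step 3: leaves = {5,6}. Remove smallest leaf 5, emit neighbor 2.
Step 4: leaves = {2,6}. Remove smallest leaf 2, emit neighbor 1.
Done: 2 vertices remain (1, 6). Sequence = [5 6 2 1]

Answer: 5 6 2 1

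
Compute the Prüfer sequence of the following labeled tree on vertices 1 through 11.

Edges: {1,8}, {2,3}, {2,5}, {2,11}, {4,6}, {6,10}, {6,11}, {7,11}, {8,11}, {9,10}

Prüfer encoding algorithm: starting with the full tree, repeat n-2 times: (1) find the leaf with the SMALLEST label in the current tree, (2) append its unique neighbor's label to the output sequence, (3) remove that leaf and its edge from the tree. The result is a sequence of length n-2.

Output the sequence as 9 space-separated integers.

Answer: 8 2 6 2 11 11 11 10 6

Derivation:
Step 1: leaves = {1,3,4,5,7,9}. Remove smallest leaf 1, emit neighbor 8.
Step 2: leaves = {3,4,5,7,8,9}. Remove smallest leaf 3, emit neighbor 2.
Step 3: leaves = {4,5,7,8,9}. Remove smallest leaf 4, emit neighbor 6.
Step 4: leaves = {5,7,8,9}. Remove smallest leaf 5, emit neighbor 2.
Step 5: leaves = {2,7,8,9}. Remove smallest leaf 2, emit neighbor 11.
Step 6: leaves = {7,8,9}. Remove smallest leaf 7, emit neighbor 11.
Step 7: leaves = {8,9}. Remove smallest leaf 8, emit neighbor 11.
Step 8: leaves = {9,11}. Remove smallest leaf 9, emit neighbor 10.
Step 9: leaves = {10,11}. Remove smallest leaf 10, emit neighbor 6.
Done: 2 vertices remain (6, 11). Sequence = [8 2 6 2 11 11 11 10 6]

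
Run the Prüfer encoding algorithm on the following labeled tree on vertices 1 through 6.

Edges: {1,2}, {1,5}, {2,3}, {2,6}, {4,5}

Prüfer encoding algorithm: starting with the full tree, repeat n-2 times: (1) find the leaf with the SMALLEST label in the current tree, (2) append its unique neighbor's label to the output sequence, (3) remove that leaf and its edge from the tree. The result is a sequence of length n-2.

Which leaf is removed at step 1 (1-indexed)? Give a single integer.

Answer: 3

Derivation:
Step 1: current leaves = {3,4,6}. Remove leaf 3 (neighbor: 2).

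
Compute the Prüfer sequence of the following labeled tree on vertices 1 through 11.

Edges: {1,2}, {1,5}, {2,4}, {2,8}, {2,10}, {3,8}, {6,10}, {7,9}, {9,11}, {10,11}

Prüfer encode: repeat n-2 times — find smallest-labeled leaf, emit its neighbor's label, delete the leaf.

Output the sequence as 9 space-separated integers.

Answer: 8 2 1 2 10 9 2 10 11

Derivation:
Step 1: leaves = {3,4,5,6,7}. Remove smallest leaf 3, emit neighbor 8.
Step 2: leaves = {4,5,6,7,8}. Remove smallest leaf 4, emit neighbor 2.
Step 3: leaves = {5,6,7,8}. Remove smallest leaf 5, emit neighbor 1.
Step 4: leaves = {1,6,7,8}. Remove smallest leaf 1, emit neighbor 2.
Step 5: leaves = {6,7,8}. Remove smallest leaf 6, emit neighbor 10.
Step 6: leaves = {7,8}. Remove smallest leaf 7, emit neighbor 9.
Step 7: leaves = {8,9}. Remove smallest leaf 8, emit neighbor 2.
Step 8: leaves = {2,9}. Remove smallest leaf 2, emit neighbor 10.
Step 9: leaves = {9,10}. Remove smallest leaf 9, emit neighbor 11.
Done: 2 vertices remain (10, 11). Sequence = [8 2 1 2 10 9 2 10 11]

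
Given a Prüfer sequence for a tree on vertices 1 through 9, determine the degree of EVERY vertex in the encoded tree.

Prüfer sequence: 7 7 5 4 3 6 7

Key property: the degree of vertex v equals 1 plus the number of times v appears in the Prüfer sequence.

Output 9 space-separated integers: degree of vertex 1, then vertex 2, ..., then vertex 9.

Answer: 1 1 2 2 2 2 4 1 1

Derivation:
p_1 = 7: count[7] becomes 1
p_2 = 7: count[7] becomes 2
p_3 = 5: count[5] becomes 1
p_4 = 4: count[4] becomes 1
p_5 = 3: count[3] becomes 1
p_6 = 6: count[6] becomes 1
p_7 = 7: count[7] becomes 3
Degrees (1 + count): deg[1]=1+0=1, deg[2]=1+0=1, deg[3]=1+1=2, deg[4]=1+1=2, deg[5]=1+1=2, deg[6]=1+1=2, deg[7]=1+3=4, deg[8]=1+0=1, deg[9]=1+0=1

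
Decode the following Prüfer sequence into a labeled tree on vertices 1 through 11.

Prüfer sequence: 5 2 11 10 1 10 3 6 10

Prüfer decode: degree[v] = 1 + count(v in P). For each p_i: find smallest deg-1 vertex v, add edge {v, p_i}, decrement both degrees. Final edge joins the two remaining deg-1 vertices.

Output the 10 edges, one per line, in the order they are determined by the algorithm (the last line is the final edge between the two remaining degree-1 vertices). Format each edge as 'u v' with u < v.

Answer: 4 5
2 5
2 11
7 10
1 8
1 10
3 9
3 6
6 10
10 11

Derivation:
Initial degrees: {1:2, 2:2, 3:2, 4:1, 5:2, 6:2, 7:1, 8:1, 9:1, 10:4, 11:2}
Step 1: smallest deg-1 vertex = 4, p_1 = 5. Add edge {4,5}. Now deg[4]=0, deg[5]=1.
Step 2: smallest deg-1 vertex = 5, p_2 = 2. Add edge {2,5}. Now deg[5]=0, deg[2]=1.
Step 3: smallest deg-1 vertex = 2, p_3 = 11. Add edge {2,11}. Now deg[2]=0, deg[11]=1.
Step 4: smallest deg-1 vertex = 7, p_4 = 10. Add edge {7,10}. Now deg[7]=0, deg[10]=3.
Step 5: smallest deg-1 vertex = 8, p_5 = 1. Add edge {1,8}. Now deg[8]=0, deg[1]=1.
Step 6: smallest deg-1 vertex = 1, p_6 = 10. Add edge {1,10}. Now deg[1]=0, deg[10]=2.
Step 7: smallest deg-1 vertex = 9, p_7 = 3. Add edge {3,9}. Now deg[9]=0, deg[3]=1.
Step 8: smallest deg-1 vertex = 3, p_8 = 6. Add edge {3,6}. Now deg[3]=0, deg[6]=1.
Step 9: smallest deg-1 vertex = 6, p_9 = 10. Add edge {6,10}. Now deg[6]=0, deg[10]=1.
Final: two remaining deg-1 vertices are 10, 11. Add edge {10,11}.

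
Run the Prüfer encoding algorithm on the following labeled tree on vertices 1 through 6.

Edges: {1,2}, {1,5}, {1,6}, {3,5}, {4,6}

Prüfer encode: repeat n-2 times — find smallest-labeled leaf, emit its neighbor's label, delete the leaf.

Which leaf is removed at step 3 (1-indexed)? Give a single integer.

Step 1: current leaves = {2,3,4}. Remove leaf 2 (neighbor: 1).
Step 2: current leaves = {3,4}. Remove leaf 3 (neighbor: 5).
Step 3: current leaves = {4,5}. Remove leaf 4 (neighbor: 6).

Answer: 4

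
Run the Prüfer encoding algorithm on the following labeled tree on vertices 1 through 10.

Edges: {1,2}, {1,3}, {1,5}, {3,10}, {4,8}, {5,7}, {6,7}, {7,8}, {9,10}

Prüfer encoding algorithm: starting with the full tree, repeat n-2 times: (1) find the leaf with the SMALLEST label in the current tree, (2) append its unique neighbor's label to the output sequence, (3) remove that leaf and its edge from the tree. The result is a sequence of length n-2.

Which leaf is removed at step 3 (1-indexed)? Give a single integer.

Step 1: current leaves = {2,4,6,9}. Remove leaf 2 (neighbor: 1).
Step 2: current leaves = {4,6,9}. Remove leaf 4 (neighbor: 8).
Step 3: current leaves = {6,8,9}. Remove leaf 6 (neighbor: 7).

Answer: 6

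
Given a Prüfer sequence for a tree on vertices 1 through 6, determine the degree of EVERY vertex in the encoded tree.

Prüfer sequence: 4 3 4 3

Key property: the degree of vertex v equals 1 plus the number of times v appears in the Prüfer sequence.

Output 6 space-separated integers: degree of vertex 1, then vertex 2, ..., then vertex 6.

p_1 = 4: count[4] becomes 1
p_2 = 3: count[3] becomes 1
p_3 = 4: count[4] becomes 2
p_4 = 3: count[3] becomes 2
Degrees (1 + count): deg[1]=1+0=1, deg[2]=1+0=1, deg[3]=1+2=3, deg[4]=1+2=3, deg[5]=1+0=1, deg[6]=1+0=1

Answer: 1 1 3 3 1 1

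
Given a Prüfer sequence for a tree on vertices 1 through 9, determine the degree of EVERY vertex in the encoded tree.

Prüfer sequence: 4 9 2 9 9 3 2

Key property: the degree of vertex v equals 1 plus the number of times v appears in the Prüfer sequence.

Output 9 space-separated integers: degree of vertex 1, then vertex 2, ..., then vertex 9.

Answer: 1 3 2 2 1 1 1 1 4

Derivation:
p_1 = 4: count[4] becomes 1
p_2 = 9: count[9] becomes 1
p_3 = 2: count[2] becomes 1
p_4 = 9: count[9] becomes 2
p_5 = 9: count[9] becomes 3
p_6 = 3: count[3] becomes 1
p_7 = 2: count[2] becomes 2
Degrees (1 + count): deg[1]=1+0=1, deg[2]=1+2=3, deg[3]=1+1=2, deg[4]=1+1=2, deg[5]=1+0=1, deg[6]=1+0=1, deg[7]=1+0=1, deg[8]=1+0=1, deg[9]=1+3=4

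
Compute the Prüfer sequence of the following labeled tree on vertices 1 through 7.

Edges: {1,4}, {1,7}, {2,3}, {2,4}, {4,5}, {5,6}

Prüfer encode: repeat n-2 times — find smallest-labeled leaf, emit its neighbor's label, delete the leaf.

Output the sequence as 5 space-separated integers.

Answer: 2 4 5 4 1

Derivation:
Step 1: leaves = {3,6,7}. Remove smallest leaf 3, emit neighbor 2.
Step 2: leaves = {2,6,7}. Remove smallest leaf 2, emit neighbor 4.
Step 3: leaves = {6,7}. Remove smallest leaf 6, emit neighbor 5.
Step 4: leaves = {5,7}. Remove smallest leaf 5, emit neighbor 4.
Step 5: leaves = {4,7}. Remove smallest leaf 4, emit neighbor 1.
Done: 2 vertices remain (1, 7). Sequence = [2 4 5 4 1]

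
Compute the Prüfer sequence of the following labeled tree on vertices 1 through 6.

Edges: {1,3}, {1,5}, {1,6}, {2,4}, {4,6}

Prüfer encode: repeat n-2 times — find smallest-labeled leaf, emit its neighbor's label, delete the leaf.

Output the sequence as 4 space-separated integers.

Step 1: leaves = {2,3,5}. Remove smallest leaf 2, emit neighbor 4.
Step 2: leaves = {3,4,5}. Remove smallest leaf 3, emit neighbor 1.
Step 3: leaves = {4,5}. Remove smallest leaf 4, emit neighbor 6.
Step 4: leaves = {5,6}. Remove smallest leaf 5, emit neighbor 1.
Done: 2 vertices remain (1, 6). Sequence = [4 1 6 1]

Answer: 4 1 6 1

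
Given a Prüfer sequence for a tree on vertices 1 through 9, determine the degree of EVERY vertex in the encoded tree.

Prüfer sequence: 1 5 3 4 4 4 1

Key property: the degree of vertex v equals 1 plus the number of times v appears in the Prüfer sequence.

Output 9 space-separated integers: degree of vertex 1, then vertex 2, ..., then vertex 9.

Answer: 3 1 2 4 2 1 1 1 1

Derivation:
p_1 = 1: count[1] becomes 1
p_2 = 5: count[5] becomes 1
p_3 = 3: count[3] becomes 1
p_4 = 4: count[4] becomes 1
p_5 = 4: count[4] becomes 2
p_6 = 4: count[4] becomes 3
p_7 = 1: count[1] becomes 2
Degrees (1 + count): deg[1]=1+2=3, deg[2]=1+0=1, deg[3]=1+1=2, deg[4]=1+3=4, deg[5]=1+1=2, deg[6]=1+0=1, deg[7]=1+0=1, deg[8]=1+0=1, deg[9]=1+0=1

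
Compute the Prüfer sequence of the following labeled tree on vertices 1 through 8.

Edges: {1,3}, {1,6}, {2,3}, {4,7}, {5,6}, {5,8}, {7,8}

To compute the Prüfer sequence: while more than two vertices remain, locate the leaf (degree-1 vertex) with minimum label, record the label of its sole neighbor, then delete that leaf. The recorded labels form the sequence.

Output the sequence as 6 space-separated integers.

Answer: 3 1 6 7 5 8

Derivation:
Step 1: leaves = {2,4}. Remove smallest leaf 2, emit neighbor 3.
Step 2: leaves = {3,4}. Remove smallest leaf 3, emit neighbor 1.
Step 3: leaves = {1,4}. Remove smallest leaf 1, emit neighbor 6.
Step 4: leaves = {4,6}. Remove smallest leaf 4, emit neighbor 7.
Step 5: leaves = {6,7}. Remove smallest leaf 6, emit neighbor 5.
Step 6: leaves = {5,7}. Remove smallest leaf 5, emit neighbor 8.
Done: 2 vertices remain (7, 8). Sequence = [3 1 6 7 5 8]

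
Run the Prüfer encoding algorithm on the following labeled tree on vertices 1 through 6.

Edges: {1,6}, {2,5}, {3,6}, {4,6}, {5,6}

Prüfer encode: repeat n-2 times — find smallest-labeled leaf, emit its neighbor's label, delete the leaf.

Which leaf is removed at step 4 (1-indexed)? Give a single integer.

Answer: 4

Derivation:
Step 1: current leaves = {1,2,3,4}. Remove leaf 1 (neighbor: 6).
Step 2: current leaves = {2,3,4}. Remove leaf 2 (neighbor: 5).
Step 3: current leaves = {3,4,5}. Remove leaf 3 (neighbor: 6).
Step 4: current leaves = {4,5}. Remove leaf 4 (neighbor: 6).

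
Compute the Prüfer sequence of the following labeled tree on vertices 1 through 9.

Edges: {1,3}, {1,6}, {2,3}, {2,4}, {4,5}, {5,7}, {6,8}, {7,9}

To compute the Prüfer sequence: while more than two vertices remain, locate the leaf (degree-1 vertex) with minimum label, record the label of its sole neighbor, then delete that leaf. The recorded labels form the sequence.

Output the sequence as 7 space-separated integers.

Step 1: leaves = {8,9}. Remove smallest leaf 8, emit neighbor 6.
Step 2: leaves = {6,9}. Remove smallest leaf 6, emit neighbor 1.
Step 3: leaves = {1,9}. Remove smallest leaf 1, emit neighbor 3.
Step 4: leaves = {3,9}. Remove smallest leaf 3, emit neighbor 2.
Step 5: leaves = {2,9}. Remove smallest leaf 2, emit neighbor 4.
Step 6: leaves = {4,9}. Remove smallest leaf 4, emit neighbor 5.
Step 7: leaves = {5,9}. Remove smallest leaf 5, emit neighbor 7.
Done: 2 vertices remain (7, 9). Sequence = [6 1 3 2 4 5 7]

Answer: 6 1 3 2 4 5 7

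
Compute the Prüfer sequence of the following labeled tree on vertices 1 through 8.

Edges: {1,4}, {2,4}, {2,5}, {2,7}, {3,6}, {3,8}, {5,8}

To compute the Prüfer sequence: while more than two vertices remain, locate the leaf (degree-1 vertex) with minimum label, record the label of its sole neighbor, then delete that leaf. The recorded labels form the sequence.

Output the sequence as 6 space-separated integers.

Step 1: leaves = {1,6,7}. Remove smallest leaf 1, emit neighbor 4.
Step 2: leaves = {4,6,7}. Remove smallest leaf 4, emit neighbor 2.
Step 3: leaves = {6,7}. Remove smallest leaf 6, emit neighbor 3.
Step 4: leaves = {3,7}. Remove smallest leaf 3, emit neighbor 8.
Step 5: leaves = {7,8}. Remove smallest leaf 7, emit neighbor 2.
Step 6: leaves = {2,8}. Remove smallest leaf 2, emit neighbor 5.
Done: 2 vertices remain (5, 8). Sequence = [4 2 3 8 2 5]

Answer: 4 2 3 8 2 5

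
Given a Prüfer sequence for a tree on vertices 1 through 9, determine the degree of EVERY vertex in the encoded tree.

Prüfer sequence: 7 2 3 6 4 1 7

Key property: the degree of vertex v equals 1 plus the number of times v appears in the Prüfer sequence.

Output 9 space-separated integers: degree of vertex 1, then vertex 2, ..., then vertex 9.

Answer: 2 2 2 2 1 2 3 1 1

Derivation:
p_1 = 7: count[7] becomes 1
p_2 = 2: count[2] becomes 1
p_3 = 3: count[3] becomes 1
p_4 = 6: count[6] becomes 1
p_5 = 4: count[4] becomes 1
p_6 = 1: count[1] becomes 1
p_7 = 7: count[7] becomes 2
Degrees (1 + count): deg[1]=1+1=2, deg[2]=1+1=2, deg[3]=1+1=2, deg[4]=1+1=2, deg[5]=1+0=1, deg[6]=1+1=2, deg[7]=1+2=3, deg[8]=1+0=1, deg[9]=1+0=1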